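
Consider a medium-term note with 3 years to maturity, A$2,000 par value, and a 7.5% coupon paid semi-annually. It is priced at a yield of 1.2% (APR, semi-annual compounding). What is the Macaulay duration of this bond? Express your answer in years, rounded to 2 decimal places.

Periodic yield y = 0.006. Discount each cash flow and weight by its period:
  t   CF        PV=CF/(1+0.006)^t    t·PV
  1        75.00        74.5527        74.5527
  2        75.00        74.1080       148.2161
  3        75.00        73.6660       220.9981
  4        75.00        73.2267       292.9067
  5        75.00        72.7899       363.9497
  6     2,075.00     2,001.8439    12,011.0636
  Σ                  2,370.1873    13,111.6869
Price P = Σ PV = 2,370.1873.
Macaulay duration = Σ(t·PV) / P = 13,111.6869 / 2,370.1873 = 5.53192 half-year periods.
In years: 5.53192 / 2 = 2.76596 years.

2.77 years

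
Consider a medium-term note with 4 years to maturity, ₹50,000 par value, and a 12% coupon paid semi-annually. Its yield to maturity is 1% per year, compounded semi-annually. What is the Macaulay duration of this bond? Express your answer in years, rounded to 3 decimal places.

Periodic yield y = 0.005. Discount each cash flow and weight by its period:
  t   CF        PV=CF/(1+0.005)^t    t·PV
  1     3,000.00     2,985.0746     2,985.0746
  2     3,000.00     2,970.2235     5,940.4470
  3     3,000.00     2,955.4463     8,866.3388
  4     3,000.00     2,940.7426    11,762.9703
  5     3,000.00     2,926.1120    14,630.5600
  6     3,000.00     2,911.5542    17,469.3254
  7     3,000.00     2,897.0689    20,279.4822
  8    53,000.00    50,926.9158   407,415.3264
  Σ                 71,513.1379   489,349.5248
Price P = Σ PV = 71,513.1379.
Macaulay duration = Σ(t·PV) / P = 489,349.5248 / 71,513.1379 = 6.84279 half-year periods.
In years: 6.84279 / 2 = 3.42140 years.

3.421 years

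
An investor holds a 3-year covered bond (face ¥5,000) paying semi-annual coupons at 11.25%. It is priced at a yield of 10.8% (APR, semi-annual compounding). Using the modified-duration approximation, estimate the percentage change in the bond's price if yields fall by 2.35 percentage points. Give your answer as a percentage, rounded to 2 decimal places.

Periodic yield y = 0.054. Modified duration first:
  t   CF        PV=CF/(1+0.054)^t    t·PV
  1       281.25       266.8406       266.8406
  2       281.25       253.1695       506.3389
  3       281.25       240.1987       720.5962
  4       281.25       227.8925       911.5701
  5       281.25       216.2168     1,081.0841
  6     5,281.25     3,852.0602    23,112.3610
  Σ                  5,056.3783    26,598.7909
P = 5,056.3783; D_Mac = 5.26044 half-year periods = 2.63022 yrs; D_mod = 2.63022/(1+0.054) = 2.49547 yrs.
ΔP/P ≈ -D_mod · Δy = -2.49547 × (-0.0235) = +0.058643 = +5.8643%.

+5.86%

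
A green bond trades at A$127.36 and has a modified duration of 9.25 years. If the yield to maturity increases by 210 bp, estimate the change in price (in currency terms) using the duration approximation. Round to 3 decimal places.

-A$24.740

Duration approximation: ΔP/P ≈ -D_mod · Δy = -9.25 × (+0.021) = -0.194250.
ΔP ≈ 127.36 × (-0.194250) = -24.73968.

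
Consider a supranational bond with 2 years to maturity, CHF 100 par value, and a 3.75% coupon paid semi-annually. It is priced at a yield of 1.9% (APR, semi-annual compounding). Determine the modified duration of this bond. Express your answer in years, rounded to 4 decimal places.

1.9282 years

Periodic yield y = 0.0095. First find Macaulay duration:
  t   CF        PV=CF/(1+0.0095)^t    t·PV
  1        1.875         1.8574         1.8574
  2        1.875         1.8399         3.6798
  3        1.875         1.8226         5.4677
  4      101.875        98.0940       392.3759
  Σ                    103.6138       403.3807
P = 103.6138; Macaulay duration = 403.3807 / 103.6138 = 3.89312 half-year periods = 1.94656 years.
Modified duration = D_Mac / (1 + y) = 1.94656 / 1.0095 = 1.92824 years.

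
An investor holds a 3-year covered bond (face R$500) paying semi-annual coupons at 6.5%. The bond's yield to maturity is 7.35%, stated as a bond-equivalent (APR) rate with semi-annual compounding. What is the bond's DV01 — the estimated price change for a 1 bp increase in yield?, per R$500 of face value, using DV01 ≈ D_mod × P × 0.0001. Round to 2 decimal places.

Periodic yield y = 0.03675.
  t   CF        PV=CF/(1+0.03675)^t    t·PV
  1        16.25        15.6740        15.6740
  2        16.25        15.1184        30.2368
  3        16.25        14.5825        43.7474
  4        16.25        14.0656        56.2623
  5        16.25        13.5670        67.8349
  6       516.25       415.7342     2,494.4055
  Σ                    488.7416     2,708.1608
P = 488.7416; D_Mac = 5.54109 half-year periods = 2.77054 yrs; D_mod = 2.67234 yrs.
DV01 ≈ 2.67234 × 488.7416 × 0.0001 = 0.130608.

R$0.13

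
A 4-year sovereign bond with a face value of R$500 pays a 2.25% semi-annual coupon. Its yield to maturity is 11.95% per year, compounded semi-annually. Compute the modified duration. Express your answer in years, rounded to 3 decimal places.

Periodic yield y = 0.05975. First find Macaulay duration:
  t   CF        PV=CF/(1+0.05975)^t    t·PV
  1        5.625         5.3079         5.3079
  2        5.625         5.0086        10.0172
  3        5.625         4.7262        14.1786
  4        5.625         4.4597        17.8389
  5        5.625         4.2083        21.0414
  6        5.625         3.9710        23.8261
  7        5.625         3.7471        26.2299
  8      505.625       317.8346     2,542.6766
  Σ                    349.2634     2,661.1166
P = 349.2634; Macaulay duration = 2,661.1166 / 349.2634 = 7.61923 half-year periods = 3.80961 years.
Modified duration = D_Mac / (1 + y) = 3.80961 / 1.05975 = 3.59482 years.

3.595 years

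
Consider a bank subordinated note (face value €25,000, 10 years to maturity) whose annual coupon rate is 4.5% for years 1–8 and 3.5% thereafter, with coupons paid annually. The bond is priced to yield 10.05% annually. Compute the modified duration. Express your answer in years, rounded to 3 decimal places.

Periodic yield y = 0.1005. First find Macaulay duration:
  t   CF        PV=CF/(1+0.1005)^t    t·PV
  1     1,125.00     1,022.2626     1,022.2626
  2     1,125.00       928.9074     1,857.8148
  3     1,125.00       844.0776     2,532.2328
  4     1,125.00       766.9947     3,067.9786
  5     1,125.00       696.9511     3,484.7553
  6     1,125.00       633.3040     3,799.8241
  7     1,125.00       575.4693     4,028.2854
  8     1,125.00       522.9163     4,183.3301
  9       875.00       369.5708     3,326.1371
  10   25,875.00     9,930.7006    99,307.0062
  Σ                 16,291.1544   126,609.6271
P = 16,291.1544; Macaulay duration = 126,609.6271 / 16,291.1544 = 7.77168 years.
Modified duration = D_Mac / (1 + y) = 7.77168 / 1.1005 = 7.06195 years.

7.062 years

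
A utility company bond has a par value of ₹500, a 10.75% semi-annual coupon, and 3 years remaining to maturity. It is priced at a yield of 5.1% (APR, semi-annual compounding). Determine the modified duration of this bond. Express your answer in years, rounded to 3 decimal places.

Periodic yield y = 0.0255. First find Macaulay duration:
  t   CF        PV=CF/(1+0.0255)^t    t·PV
  1       26.875        26.2067        26.2067
  2       26.875        25.5551        51.1101
  3       26.875        24.9196        74.7589
  4       26.875        24.3000        97.1999
  5       26.875        23.6957       118.4787
  6      526.875       452.9952     2,717.9712
  Σ                    577.6723     3,085.7255
P = 577.6723; Macaulay duration = 3,085.7255 / 577.6723 = 5.34165 half-year periods = 2.67083 years.
Modified duration = D_Mac / (1 + y) = 2.67083 / 1.0255 = 2.60441 years.

2.604 years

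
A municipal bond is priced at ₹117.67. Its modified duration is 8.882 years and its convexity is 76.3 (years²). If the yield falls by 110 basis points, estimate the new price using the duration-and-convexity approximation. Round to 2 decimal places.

Duration effect: -D_mod·Δy = -8.882 × (-0.011) = +0.097702
Convexity effect: ½·C·(Δy)² = 0.5 × 76.3 × (-0.011)² = +0.00461615
ΔP/P ≈ +0.097702 + 0.00461615 = +0.10231815
New price ≈ 117.67 × (1 + 0.10231815) = 129.7097767105.

₹129.71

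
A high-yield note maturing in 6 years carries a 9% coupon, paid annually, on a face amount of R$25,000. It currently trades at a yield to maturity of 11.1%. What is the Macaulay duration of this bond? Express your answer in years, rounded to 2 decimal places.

Periodic yield y = 0.111. Discount each cash flow and weight by its year:
  t   CF        PV=CF/(1+0.111)^t    t·PV
  1     2,250.00     2,025.2025     2,025.2025
  2     2,250.00     1,822.8646     3,645.7291
  3     2,250.00     1,640.7422     4,922.2265
  4     2,250.00     1,476.8156     5,907.2626
  5     2,250.00     1,329.2670     6,646.3350
  6    27,250.00    14,490.4594    86,942.7561
  Σ                 22,785.3512   110,089.5118
Price P = Σ PV = 22,785.3512.
Macaulay duration = Σ(t·PV) / P = 110,089.5118 / 22,785.3512 = 4.83159 years.

4.83 years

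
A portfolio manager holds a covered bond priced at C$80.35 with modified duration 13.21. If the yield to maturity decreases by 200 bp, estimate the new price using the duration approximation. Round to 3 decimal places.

Duration approximation: ΔP/P ≈ -D_mod · Δy = -13.21 × (-0.02) = +0.264200.
New price ≈ 80.35 × (1 + 0.264200) = 101.57847.

C$101.578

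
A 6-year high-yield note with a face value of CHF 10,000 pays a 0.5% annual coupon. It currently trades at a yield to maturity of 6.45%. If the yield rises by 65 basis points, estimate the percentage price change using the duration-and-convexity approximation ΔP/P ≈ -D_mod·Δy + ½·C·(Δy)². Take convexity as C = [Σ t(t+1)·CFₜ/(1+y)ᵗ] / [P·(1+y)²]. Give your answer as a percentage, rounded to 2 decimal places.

-3.53%

With y = 0.0645:
  t   CF        PV=CF/(1+0.0645)^t    t·PV        t(t+1)·PV
  1        50.00        46.9704        46.9704          93.9408
  2        50.00        44.1244        88.2488         264.7463
  3        50.00        41.4508       124.3524         497.4097
  4        50.00        38.9392       155.7569         778.7846
  5        50.00        36.5798       182.8991       1,097.3949
  6    10,050.00     6,907.0415    41,442.2492     290,095.7441
  Σ                  7,115.1062    42,040.4768     292,828.0204
P = 7,115.1062; D_Mac = 5.90862 yrs; D_mod = 5.55061 yrs; C = 36.31950.
Duration effect: -5.55061 × (+0.0065) = -0.036079
Convexity effect: 0.5 × 36.31950 × (0.0065)² = +0.0007672
ΔP/P ≈ -0.036079 + 0.0007672 = -0.035312 = -3.5312%.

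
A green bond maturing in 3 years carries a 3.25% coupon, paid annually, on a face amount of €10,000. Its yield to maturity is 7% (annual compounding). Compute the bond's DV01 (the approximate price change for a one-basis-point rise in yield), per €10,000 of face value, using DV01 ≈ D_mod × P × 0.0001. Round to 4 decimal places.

€2.4445

Periodic yield y = 0.07.
  t   CF        PV=CF/(1+0.07)^t    t·PV
  1       325.00       303.7383       303.7383
  2       325.00       283.8676       567.7352
  3    10,325.00     8,428.2756    25,284.8267
  Σ                  9,015.8815    26,156.3002
P = 9,015.8815; D_Mac = 2.90114 yrs; D_mod = 2.71134 yrs.
DV01 ≈ 2.71134 × 9,015.8815 × 0.0001 = 2.444514.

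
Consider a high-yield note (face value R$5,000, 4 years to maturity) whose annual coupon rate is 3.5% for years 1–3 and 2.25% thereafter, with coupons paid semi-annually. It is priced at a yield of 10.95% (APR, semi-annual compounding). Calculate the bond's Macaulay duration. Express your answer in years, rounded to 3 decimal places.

3.725 years

Periodic yield y = 0.05475. Discount each cash flow and weight by its period:
  t   CF        PV=CF/(1+0.05475)^t    t·PV
  1        87.50        82.9580        82.9580
  2        87.50        78.6519       157.3037
  3        87.50        74.5692       223.7076
  4        87.50        70.6985       282.7938
  5        87.50        67.0286       335.1432
  6        87.50        63.5493       381.2959
  7        56.25        38.7325       271.1277
  8     5,056.25     3,300.8992    26,407.1938
  Σ                  3,777.0873    28,141.5237
Price P = Σ PV = 3,777.0873.
Macaulay duration = Σ(t·PV) / P = 28,141.5237 / 3,777.0873 = 7.45059 half-year periods.
In years: 7.45059 / 2 = 3.72529 years.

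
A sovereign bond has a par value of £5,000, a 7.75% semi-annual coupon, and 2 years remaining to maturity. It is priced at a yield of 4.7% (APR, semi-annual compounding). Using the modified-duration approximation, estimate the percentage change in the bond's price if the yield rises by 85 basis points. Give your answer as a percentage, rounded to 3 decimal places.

Periodic yield y = 0.0235. Modified duration first:
  t   CF        PV=CF/(1+0.0235)^t    t·PV
  1       193.75       189.3014       189.3014
  2       193.75       184.9550       369.9099
  3       193.75       180.7083       542.1250
  4     5,193.75     4,732.9253    18,931.7013
  Σ                  5,287.8901    20,033.0377
P = 5,287.8901; D_Mac = 3.78847 half-year periods = 1.89424 yrs; D_mod = 1.89424/(1+0.0235) = 1.85074 yrs.
ΔP/P ≈ -D_mod · Δy = -1.85074 × (+0.0085) = -0.015731 = -1.5731%.

-1.573%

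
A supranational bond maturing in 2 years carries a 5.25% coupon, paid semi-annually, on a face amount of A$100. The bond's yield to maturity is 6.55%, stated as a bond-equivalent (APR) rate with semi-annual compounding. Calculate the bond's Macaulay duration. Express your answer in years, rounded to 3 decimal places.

Periodic yield y = 0.03275. Discount each cash flow and weight by its period:
  t   CF        PV=CF/(1+0.03275)^t    t·PV
  1        2.625         2.5418         2.5418
  2        2.625         2.4612         4.9223
  3        2.625         2.3831         7.1493
  4      102.625        90.2137       360.8547
  Σ                     97.5997       375.4681
Price P = Σ PV = 97.5997.
Macaulay duration = Σ(t·PV) / P = 375.4681 / 97.5997 = 3.84702 half-year periods.
In years: 3.84702 / 2 = 1.92351 years.

1.924 years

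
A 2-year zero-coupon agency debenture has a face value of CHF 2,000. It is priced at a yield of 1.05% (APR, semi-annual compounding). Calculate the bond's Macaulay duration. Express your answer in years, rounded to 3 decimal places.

2.000 years

A zero-coupon bond has a single cash flow at maturity, so its Macaulay duration equals its maturity: 2 years.
(Equivalently: 4 semi-annual periods ÷ 2 = 2 years.)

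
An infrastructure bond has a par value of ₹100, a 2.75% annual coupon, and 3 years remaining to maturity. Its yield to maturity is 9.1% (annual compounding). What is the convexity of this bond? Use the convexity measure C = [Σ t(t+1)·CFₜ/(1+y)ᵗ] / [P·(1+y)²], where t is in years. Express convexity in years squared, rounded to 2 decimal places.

9.69

With y = 0.091:
  t   CF        PV=CF/(1+0.091)^t    t·PV        t(t+1)·PV
  1         2.75         2.5206         2.5206           5.0412
  2         2.75         2.3104         4.6208          13.8623
  3       102.75        79.1239       237.3716         949.4866
  Σ                     83.9549       244.5130         968.3901
P = 83.9549.
Convexity = Σ t(t+1)·PV / [P·(1+y)²] = 968.3901 / (83.9549 × 1.190281) = 9.69069.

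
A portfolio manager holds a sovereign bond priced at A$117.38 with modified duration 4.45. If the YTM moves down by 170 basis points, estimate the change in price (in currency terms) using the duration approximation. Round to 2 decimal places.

+A$8.88

Duration approximation: ΔP/P ≈ -D_mod · Δy = -4.45 × (-0.017) = +0.075650.
ΔP ≈ 117.38 × (+0.075650) = +8.879797.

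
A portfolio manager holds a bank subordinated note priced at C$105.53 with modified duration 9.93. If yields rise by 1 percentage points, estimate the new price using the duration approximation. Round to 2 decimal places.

Duration approximation: ΔP/P ≈ -D_mod · Δy = -9.93 × (+0.01) = -0.099300.
New price ≈ 105.53 × (1 - 0.099300) = 95.050871.

C$95.05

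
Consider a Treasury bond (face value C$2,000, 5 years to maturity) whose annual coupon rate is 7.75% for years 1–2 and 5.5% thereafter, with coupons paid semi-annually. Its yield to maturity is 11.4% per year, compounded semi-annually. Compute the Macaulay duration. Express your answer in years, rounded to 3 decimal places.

Periodic yield y = 0.057. Discount each cash flow and weight by its period:
  t   CF        PV=CF/(1+0.057)^t    t·PV
  1        77.50        73.3207        73.3207
  2        77.50        69.3668       138.7336
  3        77.50        65.6261       196.8784
  4        77.50        62.0872       248.3486
  5        55.00        41.6858       208.4288
  6        55.00        39.4378       236.6268
  7        55.00        37.3111       261.1775
  8        55.00        35.2990       282.3923
  9        55.00        33.3955       300.5594
  10    2,055.00     1,180.4890    11,804.8902
  Σ                  1,638.0190    13,751.3564
Price P = Σ PV = 1,638.0190.
Macaulay duration = Σ(t·PV) / P = 13,751.3564 / 1,638.0190 = 8.39511 half-year periods.
In years: 8.39511 / 2 = 4.19756 years.

4.198 years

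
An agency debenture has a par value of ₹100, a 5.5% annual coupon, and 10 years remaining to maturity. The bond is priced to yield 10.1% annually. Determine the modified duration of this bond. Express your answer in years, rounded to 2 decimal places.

Periodic yield y = 0.101. First find Macaulay duration:
  t   CF        PV=CF/(1+0.101)^t    t·PV
  1         5.50         4.9955         4.9955
  2         5.50         4.5372         9.0744
  3         5.50         4.1210        12.3629
  4         5.50         3.7429        14.9718
  5         5.50         3.3996        16.9979
  6         5.50         3.0877        18.5264
  7         5.50         2.8045        19.6313
  8         5.50         2.5472        20.3777
  9         5.50         2.3135        20.8219
  10      105.50        40.3069       403.0689
  Σ                     71.8560       540.8286
P = 71.8560; Macaulay duration = 540.8286 / 71.8560 = 7.52656 years.
Modified duration = D_Mac / (1 + y) = 7.52656 / 1.101 = 6.83611 years.

6.84 years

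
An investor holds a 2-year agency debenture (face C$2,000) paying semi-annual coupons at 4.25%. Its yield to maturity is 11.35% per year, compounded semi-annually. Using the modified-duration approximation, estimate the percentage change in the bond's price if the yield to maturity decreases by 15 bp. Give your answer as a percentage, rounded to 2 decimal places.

+0.27%

Periodic yield y = 0.05675. Modified duration first:
  t   CF        PV=CF/(1+0.05675)^t    t·PV
  1        42.50        40.2176        40.2176
  2        42.50        38.0579        76.1157
  3        42.50        36.0141       108.0422
  4     2,042.50     1,637.8459     6,551.3836
  Σ                  1,752.1355     6,775.7592
P = 1,752.1355; D_Mac = 3.86714 half-year periods = 1.93357 yrs; D_mod = 1.93357/(1+0.05675) = 1.82973 yrs.
ΔP/P ≈ -D_mod · Δy = -1.82973 × (-0.0015) = +0.002745 = +0.2745%.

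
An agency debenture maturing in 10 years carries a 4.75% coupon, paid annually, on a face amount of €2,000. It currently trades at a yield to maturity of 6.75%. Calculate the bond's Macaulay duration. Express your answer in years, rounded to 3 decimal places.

8.019 years

Periodic yield y = 0.0675. Discount each cash flow and weight by its year:
  t   CF        PV=CF/(1+0.0675)^t    t·PV
  1        95.00        88.9930        88.9930
  2        95.00        83.3658       166.7316
  3        95.00        78.0944       234.2832
  4        95.00        73.1564       292.6254
  5        95.00        68.5305       342.6527
  6        95.00        64.1972       385.1834
  7        95.00        60.1379       420.9655
  8        95.00        56.3353       450.6823
  9        95.00        52.7731       474.9580
  10    2,095.00     1,090.1975    10,901.9752
  Σ                  1,715.7811    13,759.0503
Price P = Σ PV = 1,715.7811.
Macaulay duration = Σ(t·PV) / P = 13,759.0503 / 1,715.7811 = 8.01912 years.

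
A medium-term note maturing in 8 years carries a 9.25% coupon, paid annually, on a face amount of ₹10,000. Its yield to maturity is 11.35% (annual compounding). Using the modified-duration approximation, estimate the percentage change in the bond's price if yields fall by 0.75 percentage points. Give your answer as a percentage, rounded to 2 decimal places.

+3.95%

Periodic yield y = 0.1135. Modified duration first:
  t   CF        PV=CF/(1+0.1135)^t    t·PV
  1       925.00       830.7140       830.7140
  2       925.00       746.0386     1,492.0772
  3       925.00       669.9942     2,009.9827
  4       925.00       601.7012     2,406.8046
  5       925.00       540.3692     2,701.8462
  6       925.00       485.2890     2,911.7337
  7       925.00       435.8230     3,050.7613
  8    10,925.00     4,622.7422    36,981.9376
  Σ                  8,932.6714    52,385.8573
P = 8,932.6714; D_Mac = 5.86452 yrs; D_mod = 5.86452/(1+0.1135) = 5.26675 yrs.
ΔP/P ≈ -D_mod · Δy = -5.26675 × (-0.0075) = +0.039501 = +3.9501%.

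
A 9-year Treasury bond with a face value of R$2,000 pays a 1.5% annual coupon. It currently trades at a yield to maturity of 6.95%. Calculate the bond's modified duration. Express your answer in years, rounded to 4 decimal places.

7.7832 years

Periodic yield y = 0.0695. First find Macaulay duration:
  t   CF        PV=CF/(1+0.0695)^t    t·PV
  1        30.00        28.0505        28.0505
  2        30.00        26.2277        52.4553
  3        30.00        24.5233        73.5699
  4        30.00        22.9297        91.7187
  5        30.00        21.4396       107.1982
  6        30.00        20.0464       120.2784
  7        30.00        18.7437       131.2060
  8        30.00        17.5257       140.2055
  9     2,030.00     1,108.8401     9,979.5612
  Σ                  1,288.3267    10,724.2438
P = 1,288.3267; Macaulay duration = 10,724.2438 / 1,288.3267 = 8.32416 years.
Modified duration = D_Mac / (1 + y) = 8.32416 / 1.0695 = 7.78323 years.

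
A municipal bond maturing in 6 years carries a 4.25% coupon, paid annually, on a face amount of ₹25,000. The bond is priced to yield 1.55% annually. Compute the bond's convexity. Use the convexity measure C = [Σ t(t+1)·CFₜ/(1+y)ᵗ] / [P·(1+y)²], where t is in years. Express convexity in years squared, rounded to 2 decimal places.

35.91

With y = 0.0155:
  t   CF        PV=CF/(1+0.0155)^t    t·PV        t(t+1)·PV
  1     1,062.50     1,046.2826     1,046.2826       2,092.5652
  2     1,062.50     1,030.3128     2,060.6255       6,181.8766
  3     1,062.50     1,014.5867     3,043.7600      12,175.0401
  4     1,062.50       999.1006     3,996.4025      19,982.0124
  5     1,062.50       983.8509     4,919.2546      29,515.5279
  6    26,062.50    23,764.9282   142,589.5690     998,126.9829
  Σ                 28,839.0618   157,655.8943   1,068,074.0052
P = 28,839.0618.
Convexity = Σ t(t+1)·PV / [P·(1+y)²] = 1,068,074.0052 / (28,839.0618 × 1.031240) = 35.91372.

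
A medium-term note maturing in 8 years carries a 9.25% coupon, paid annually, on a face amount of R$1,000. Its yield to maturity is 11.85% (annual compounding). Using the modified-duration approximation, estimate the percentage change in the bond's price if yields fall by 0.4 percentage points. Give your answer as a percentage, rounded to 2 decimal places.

Periodic yield y = 0.1185. Modified duration first:
  t   CF        PV=CF/(1+0.1185)^t    t·PV
  1        92.50        82.7000        82.7000
  2        92.50        73.9384       147.8767
  3        92.50        66.1049       198.3148
  4        92.50        59.1014       236.4056
  5        92.50        52.8399       264.1994
  6        92.50        47.2417       283.4504
  7        92.50        42.2367       295.6568
  8     1,092.50       445.9986     3,567.9892
  Σ                    870.1616     5,076.5928
P = 870.1616; D_Mac = 5.83408 yrs; D_mod = 5.83408/(1+0.1185) = 5.21599 yrs.
ΔP/P ≈ -D_mod · Δy = -5.21599 × (-0.004) = +0.020864 = +2.0864%.

+2.09%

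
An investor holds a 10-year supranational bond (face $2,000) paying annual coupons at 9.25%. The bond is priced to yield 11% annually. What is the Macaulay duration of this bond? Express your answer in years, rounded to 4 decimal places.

6.7534 years

Periodic yield y = 0.11. Discount each cash flow and weight by its year:
  t   CF        PV=CF/(1+0.11)^t    t·PV
  1       185.00       166.6667       166.6667
  2       185.00       150.1502       300.3003
  3       185.00       135.2704       405.8112
  4       185.00       121.8652       487.4609
  5       185.00       109.7885       548.9425
  6       185.00        98.9086       593.4513
  7       185.00        89.1068       623.7476
  8       185.00        80.2764       642.2112
  9       185.00        72.3211       650.8897
  10    2,185.00       769.5231     7,695.2309
  Σ                  1,793.8769    12,114.7124
Price P = Σ PV = 1,793.8769.
Macaulay duration = Σ(t·PV) / P = 12,114.7124 / 1,793.8769 = 6.75337 years.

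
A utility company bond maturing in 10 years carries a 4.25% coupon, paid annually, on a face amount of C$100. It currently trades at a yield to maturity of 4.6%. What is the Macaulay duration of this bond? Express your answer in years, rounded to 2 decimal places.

8.32 years

Periodic yield y = 0.046. Discount each cash flow and weight by its year:
  t   CF        PV=CF/(1+0.046)^t    t·PV
  1         4.25         4.0631         4.0631
  2         4.25         3.8844         7.7688
  3         4.25         3.7136        11.1408
  4         4.25         3.5503        14.2011
  5         4.25         3.3941        16.9707
  6         4.25         3.2449        19.4693
  7         4.25         3.1022        21.7153
  8         4.25         2.9658        23.7260
  9         4.25         2.8353        25.5180
  10      104.25        66.4904       664.9044
  Σ                     97.2441       809.4775
Price P = Σ PV = 97.2441.
Macaulay duration = Σ(t·PV) / P = 809.4775 / 97.2441 = 8.32418 years.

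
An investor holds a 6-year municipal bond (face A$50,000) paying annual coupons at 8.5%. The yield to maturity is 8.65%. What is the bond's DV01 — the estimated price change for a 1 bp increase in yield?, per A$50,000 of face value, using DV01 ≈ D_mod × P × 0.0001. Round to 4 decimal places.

A$22.5636

Periodic yield y = 0.0865.
  t   CF        PV=CF/(1+0.0865)^t    t·PV
  1     4,250.00     3,911.6429     3,911.6429
  2     4,250.00     3,600.2236     7,200.4471
  3     4,250.00     3,313.5974     9,940.7921
  4     4,250.00     3,049.7905    12,199.1620
  5     4,250.00     2,806.9862    14,034.9310
  6    54,250.00    32,977.7756   197,866.6536
  Σ                 49,660.0161   245,153.6288
P = 49,660.0161; D_Mac = 4.93664 yrs; D_mod = 4.54362 yrs.
DV01 ≈ 4.54362 × 49,660.0161 × 0.0001 = 22.563611.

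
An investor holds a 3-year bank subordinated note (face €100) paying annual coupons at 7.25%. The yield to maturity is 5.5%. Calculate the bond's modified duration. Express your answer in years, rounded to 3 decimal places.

Periodic yield y = 0.055. First find Macaulay duration:
  t   CF        PV=CF/(1+0.055)^t    t·PV
  1         7.25         6.8720         6.8720
  2         7.25         6.5138        13.0276
  3       107.25        91.3356       274.0067
  Σ                    104.7214       293.9063
P = 104.7214; Macaulay duration = 293.9063 / 104.7214 = 2.80655 years.
Modified duration = D_Mac / (1 + y) = 2.80655 / 1.055 = 2.66024 years.

2.660 years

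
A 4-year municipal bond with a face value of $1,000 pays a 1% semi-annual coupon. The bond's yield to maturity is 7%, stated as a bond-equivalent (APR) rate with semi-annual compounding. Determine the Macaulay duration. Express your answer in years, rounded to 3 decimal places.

Periodic yield y = 0.035. Discount each cash flow and weight by its period:
  t   CF        PV=CF/(1+0.035)^t    t·PV
  1         5.00         4.8309         4.8309
  2         5.00         4.6676         9.3351
  3         5.00         4.5097        13.5291
  4         5.00         4.3572        17.4288
  5         5.00         4.2099        21.0493
  6         5.00         4.0675        24.4050
  7         5.00         3.9300        27.5097
  8     1,005.00       763.2086     6,105.6689
  Σ                    793.7813     6,223.7570
Price P = Σ PV = 793.7813.
Macaulay duration = Σ(t·PV) / P = 6,223.7570 / 793.7813 = 7.84064 half-year periods.
In years: 7.84064 / 2 = 3.92032 years.

3.920 years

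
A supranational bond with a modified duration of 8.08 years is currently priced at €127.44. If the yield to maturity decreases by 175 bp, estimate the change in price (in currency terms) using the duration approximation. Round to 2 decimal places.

+€18.02

Duration approximation: ΔP/P ≈ -D_mod · Δy = -8.08 × (-0.0175) = +0.141400.
ΔP ≈ 127.44 × (+0.141400) = +18.020016.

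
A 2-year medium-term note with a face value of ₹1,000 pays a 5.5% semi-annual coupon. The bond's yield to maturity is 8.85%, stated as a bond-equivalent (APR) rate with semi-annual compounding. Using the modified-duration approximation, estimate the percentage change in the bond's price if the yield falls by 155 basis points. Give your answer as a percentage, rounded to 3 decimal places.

Periodic yield y = 0.04425. Modified duration first:
  t   CF        PV=CF/(1+0.04425)^t    t·PV
  1        27.50        26.3347        26.3347
  2        27.50        25.2188        50.4375
  3        27.50        24.1501        72.4504
  4     1,027.50       864.0998     3,456.3991
  Σ                    939.8033     3,605.6217
P = 939.8033; D_Mac = 3.83657 half-year periods = 1.91829 yrs; D_mod = 1.91829/(1+0.04425) = 1.83700 yrs.
ΔP/P ≈ -D_mod · Δy = -1.83700 × (-0.0155) = +0.028473 = +2.8473%.

+2.847%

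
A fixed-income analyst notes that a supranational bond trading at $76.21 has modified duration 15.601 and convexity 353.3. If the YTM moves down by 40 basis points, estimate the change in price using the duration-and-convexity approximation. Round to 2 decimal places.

Duration effect: -D_mod·Δy = -15.601 × (-0.004) = +0.062404
Convexity effect: ½·C·(Δy)² = 0.5 × 353.3 × (-0.004)² = +0.0028264
ΔP/P ≈ +0.062404 + 0.0028264 = +0.0652304
ΔP ≈ 76.21 × (+0.0652304) = +4.971208784.

+$4.97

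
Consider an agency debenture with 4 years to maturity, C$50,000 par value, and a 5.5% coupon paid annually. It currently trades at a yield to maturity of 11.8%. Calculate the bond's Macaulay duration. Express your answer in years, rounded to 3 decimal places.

3.660 years

Periodic yield y = 0.118. Discount each cash flow and weight by its year:
  t   CF        PV=CF/(1+0.118)^t    t·PV
  1     2,750.00     2,459.7496     2,459.7496
  2     2,750.00     2,200.1338     4,400.2675
  3     2,750.00     1,967.9193     5,903.7579
  4    52,750.00    33,764.1056   135,056.4224
  Σ                 40,391.9082   147,820.1973
Price P = Σ PV = 40,391.9082.
Macaulay duration = Σ(t·PV) / P = 147,820.1973 / 40,391.9082 = 3.65965 years.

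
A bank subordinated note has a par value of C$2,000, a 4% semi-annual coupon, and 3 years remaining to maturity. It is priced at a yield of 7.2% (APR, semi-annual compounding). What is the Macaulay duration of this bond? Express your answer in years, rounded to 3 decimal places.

2.849 years

Periodic yield y = 0.036. Discount each cash flow and weight by its period:
  t   CF        PV=CF/(1+0.036)^t    t·PV
  1        40.00        38.6100        38.6100
  2        40.00        37.2684        74.5368
  3        40.00        35.9733       107.9200
  4        40.00        34.7233       138.8932
  5        40.00        33.5167       167.5835
  6     2,040.00     1,649.9532     9,899.7194
  Σ                  1,830.0450    10,427.2629
Price P = Σ PV = 1,830.0450.
Macaulay duration = Σ(t·PV) / P = 10,427.2629 / 1,830.0450 = 5.69782 half-year periods.
In years: 5.69782 / 2 = 2.84891 years.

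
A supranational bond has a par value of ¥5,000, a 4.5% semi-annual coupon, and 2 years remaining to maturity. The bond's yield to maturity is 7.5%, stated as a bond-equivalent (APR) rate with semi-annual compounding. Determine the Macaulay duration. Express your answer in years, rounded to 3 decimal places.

1.933 years

Periodic yield y = 0.0375. Discount each cash flow and weight by its period:
  t   CF        PV=CF/(1+0.0375)^t    t·PV
  1       112.50       108.4337       108.4337
  2       112.50       104.5144       209.0289
  3       112.50       100.7368       302.2104
  4     5,112.50     4,412.4612    17,649.8448
  Σ                  4,726.1462    18,269.5179
Price P = Σ PV = 4,726.1462.
Macaulay duration = Σ(t·PV) / P = 18,269.5179 / 4,726.1462 = 3.86563 half-year periods.
In years: 3.86563 / 2 = 1.93281 years.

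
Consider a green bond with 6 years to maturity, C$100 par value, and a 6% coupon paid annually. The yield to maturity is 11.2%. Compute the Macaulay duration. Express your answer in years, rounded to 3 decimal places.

5.093 years

Periodic yield y = 0.112. Discount each cash flow and weight by its year:
  t   CF        PV=CF/(1+0.112)^t    t·PV
  1         6.00         5.3957         5.3957
  2         6.00         4.8522         9.7045
  3         6.00         4.3635        13.0906
  4         6.00         3.9240        15.6961
  5         6.00         3.5288        17.6440
  6       106.00        56.0631       336.3786
  Σ                     78.1274       397.9095
Price P = Σ PV = 78.1274.
Macaulay duration = Σ(t·PV) / P = 397.9095 / 78.1274 = 5.09309 years.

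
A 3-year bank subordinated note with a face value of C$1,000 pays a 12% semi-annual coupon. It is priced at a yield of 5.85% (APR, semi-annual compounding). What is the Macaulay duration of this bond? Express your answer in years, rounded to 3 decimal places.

2.639 years

Periodic yield y = 0.02925. Discount each cash flow and weight by its period:
  t   CF        PV=CF/(1+0.02925)^t    t·PV
  1        60.00        58.2949        58.2949
  2        60.00        56.6382       113.2764
  3        60.00        55.0286       165.0859
  4        60.00        53.4648       213.8591
  5        60.00        51.9454       259.7269
  6     1,060.00       891.6217     5,349.7300
  Σ                  1,166.9935     6,159.9731
Price P = Σ PV = 1,166.9935.
Macaulay duration = Σ(t·PV) / P = 6,159.9731 / 1,166.9935 = 5.27850 half-year periods.
In years: 5.27850 / 2 = 2.63925 years.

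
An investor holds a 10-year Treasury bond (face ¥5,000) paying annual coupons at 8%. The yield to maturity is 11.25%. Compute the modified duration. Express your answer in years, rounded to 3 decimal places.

6.216 years

Periodic yield y = 0.1125. First find Macaulay duration:
  t   CF        PV=CF/(1+0.1125)^t    t·PV
  1       400.00       359.5506       359.5506
  2       400.00       323.1915       646.3830
  3       400.00       290.5092       871.5277
  4       400.00       261.1319     1,044.5276
  5       400.00       234.7253     1,173.6265
  6       400.00       210.9890     1,265.9342
  7       400.00       189.6531     1,327.5714
  8       400.00       170.4747     1,363.7973
  9       400.00       153.2356     1,379.1208
  10    5,400.00     1,859.4888    18,594.8878
  Σ                  4,052.9497    28,026.9269
P = 4,052.9497; Macaulay duration = 28,026.9269 / 4,052.9497 = 6.91519 years.
Modified duration = D_Mac / (1 + y) = 6.91519 / 1.1125 = 6.21590 years.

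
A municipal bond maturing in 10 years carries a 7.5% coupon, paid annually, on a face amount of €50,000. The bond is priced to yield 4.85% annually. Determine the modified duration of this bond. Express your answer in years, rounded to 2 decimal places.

Periodic yield y = 0.0485. First find Macaulay duration:
  t   CF        PV=CF/(1+0.0485)^t    t·PV
  1     3,750.00     3,576.5379     3,576.5379
  2     3,750.00     3,411.0996     6,822.1992
  3     3,750.00     3,253.3139     9,759.9416
  4     3,750.00     3,102.8268    12,411.3070
  5     3,750.00     2,959.3007    14,796.5034
  6     3,750.00     2,822.4136    16,934.4817
  7     3,750.00     2,691.8585    18,843.0094
  8     3,750.00     2,567.3424    20,538.7390
  9     3,750.00     2,448.5860    22,037.2736
  10   53,750.00    33,472.9602   334,729.6016
  Σ                 60,306.2394   460,449.5944
P = 60,306.2394; Macaulay duration = 460,449.5944 / 60,306.2394 = 7.63519 years.
Modified duration = D_Mac / (1 + y) = 7.63519 / 1.0485 = 7.28201 years.

7.28 years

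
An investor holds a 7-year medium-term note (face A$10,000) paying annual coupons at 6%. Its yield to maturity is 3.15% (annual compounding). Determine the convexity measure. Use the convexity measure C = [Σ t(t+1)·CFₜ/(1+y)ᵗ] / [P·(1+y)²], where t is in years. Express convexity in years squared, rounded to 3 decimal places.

With y = 0.0315:
  t   CF        PV=CF/(1+0.0315)^t    t·PV        t(t+1)·PV
  1       600.00       581.6772       581.6772       1,163.3543
  2       600.00       563.9139     1,127.8278       3,383.4833
  3       600.00       546.6931     1,640.0792       6,560.3166
  4       600.00       529.9981     2,119.9924      10,599.9622
  5       600.00       513.8130     2,569.0650      15,414.3900
  6       600.00       498.1222     2,988.7329      20,921.1304
  7    10,600.00     8,531.4184    59,719.9285     477,759.4280
  Σ                 11,765.6357    70,747.3030     535,802.0649
P = 11,765.6357.
Convexity = Σ t(t+1)·PV / [P·(1+y)²] = 535,802.0649 / (11,765.6357 × 1.063992) = 42.80067.

42.801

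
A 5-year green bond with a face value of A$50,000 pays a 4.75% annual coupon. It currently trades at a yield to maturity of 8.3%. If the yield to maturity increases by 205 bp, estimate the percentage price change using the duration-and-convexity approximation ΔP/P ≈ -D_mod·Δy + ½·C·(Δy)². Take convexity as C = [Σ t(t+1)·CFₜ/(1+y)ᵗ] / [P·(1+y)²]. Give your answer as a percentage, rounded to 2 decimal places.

-8.10%

With y = 0.083:
  t   CF        PV=CF/(1+0.083)^t    t·PV        t(t+1)·PV
  1     2,375.00     2,192.9825     2,192.9825       4,385.9649
  2     2,375.00     2,024.9145     4,049.8291      12,149.4873
  3     2,375.00     1,869.7272     5,609.1816      22,436.7263
  4     2,375.00     1,726.4332     6,905.7329      34,528.6647
  5    52,375.00    35,154.5670   175,772.8349   1,054,637.0094
  Σ                 42,968.6244   194,530.5610   1,128,137.8526
P = 42,968.6244; D_Mac = 4.52727 yrs; D_mod = 4.18030 yrs; C = 22.38483.
Duration effect: -4.18030 × (+0.0205) = -0.085696
Convexity effect: 0.5 × 22.38483 × (0.0205)² = +0.0047036
ΔP/P ≈ -0.085696 + 0.0047036 = -0.080993 = -8.0993%.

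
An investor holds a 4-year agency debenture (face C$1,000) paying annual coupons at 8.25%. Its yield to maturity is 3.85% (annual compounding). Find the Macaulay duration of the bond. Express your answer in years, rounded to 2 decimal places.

Periodic yield y = 0.0385. Discount each cash flow and weight by its year:
  t   CF        PV=CF/(1+0.0385)^t    t·PV
  1        82.50        79.4415        79.4415
  2        82.50        76.4964       152.9928
  3        82.50        73.6605       220.9814
  4     1,082.50       930.6833     3,722.7330
  Σ                  1,160.2816     4,176.1487
Price P = Σ PV = 1,160.2816.
Macaulay duration = Σ(t·PV) / P = 4,176.1487 / 1,160.2816 = 3.59925 years.

3.60 years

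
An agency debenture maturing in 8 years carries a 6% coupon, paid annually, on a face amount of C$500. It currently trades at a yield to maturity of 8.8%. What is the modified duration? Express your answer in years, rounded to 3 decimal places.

5.917 years

Periodic yield y = 0.088. First find Macaulay duration:
  t   CF        PV=CF/(1+0.088)^t    t·PV
  1        30.00        27.5735        27.5735
  2        30.00        25.3433        50.6866
  3        30.00        23.2935        69.8805
  4        30.00        21.4095        85.6378
  5        30.00        19.6778        98.3891
  6        30.00        18.0862       108.5173
  7        30.00        16.6234       116.3636
  8       530.00       269.9260     2,159.4079
  Σ                    421.9332     2,716.4564
P = 421.9332; Macaulay duration = 2,716.4564 / 421.9332 = 6.43812 years.
Modified duration = D_Mac / (1 + y) = 6.43812 / 1.088 = 5.91739 years.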